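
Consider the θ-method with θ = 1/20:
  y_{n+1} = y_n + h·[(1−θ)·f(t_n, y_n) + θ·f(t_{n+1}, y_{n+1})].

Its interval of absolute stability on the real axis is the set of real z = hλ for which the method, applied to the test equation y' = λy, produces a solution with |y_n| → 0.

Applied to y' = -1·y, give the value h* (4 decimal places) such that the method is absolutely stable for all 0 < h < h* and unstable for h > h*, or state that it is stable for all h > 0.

Set f=λy, z=hλ:
  y_{n+1} = y_n + z·[19/20·y_n + 1/20·y_{n+1}] ⇒ (1 − 1/20z)y_{n+1} = (1 + 19/20z)y_n
  so R(z) = (1 + 19/20z)/(1 − 1/20z).

Find x<0 with |R(x)|<1.
x=-1.31: |R|=0.2295
R=−1: 1+19/20x = −1+1/20x ⇒ -9/10x=2 ⇒ x=2/(-9/10)=-2.2222
Confirm numerically:
  x=-1.756: |R|=0.61427 <1
  x=-1.152: |R|=0.08926 <1
  x=-0.963: |R|=0.08124 <1
  x=-0.952: |R|=0.09126 <1
  x=-2.743: |R|=1.41217 >1
  x=-2.553: |R|=1.26400 >1
  x=-2.352: |R|=1.10451 >1
Stable set (-2.2222, 0).

(-2.2222,0); λ=-1 ⇒ h* = (20/9)/1 = 2.2222.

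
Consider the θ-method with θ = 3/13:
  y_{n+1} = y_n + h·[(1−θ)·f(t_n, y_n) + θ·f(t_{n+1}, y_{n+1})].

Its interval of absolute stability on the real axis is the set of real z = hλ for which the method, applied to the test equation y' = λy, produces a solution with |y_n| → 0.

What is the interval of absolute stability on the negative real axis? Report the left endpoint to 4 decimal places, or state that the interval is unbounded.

z∈(-3.7143,0).

On y'=λy, z=hλ:
  y_{n+1} = y_n + z·[10/13·y_n + 3/13·y_{n+1}] ⇒ (1 − 3/13z)y_{n+1} = (1 + 10/13z)y_n
  so R(z) = (1 + 10/13z)/(1 − 3/13z).

Need |R(x)|<1, x<0.
x=-0.58: |R|=0.4885
R=−1: 1+10/13x = −1+3/13x ⇒ -7/13x=2 ⇒ x=2/(-7/13)=-3.7143
Confirm numerically:
  x=-2.997: |R|=0.77168 <1
  x=-2.231: |R|=0.47276 <1
  x=-1.510: |R|=0.11979 <1
  x=-3.901: |R|=1.05291 >1
  x=-3.861: |R|=1.04178 >1
Stable set (-3.7143, 0).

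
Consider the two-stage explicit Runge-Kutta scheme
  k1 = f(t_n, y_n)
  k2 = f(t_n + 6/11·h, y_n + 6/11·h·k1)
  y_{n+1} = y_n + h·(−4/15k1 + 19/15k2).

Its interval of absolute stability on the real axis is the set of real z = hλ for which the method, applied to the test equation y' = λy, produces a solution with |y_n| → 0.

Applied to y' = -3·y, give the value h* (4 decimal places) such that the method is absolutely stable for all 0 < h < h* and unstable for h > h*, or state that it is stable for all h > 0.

(-1.4474,0); λ=-3 ⇒ h* = (55/38)/3 = 0.4825.

On y'=λy, z=hλ:
  k1=λy_n ⇒ h·k1=z·y_n;  k2=λ(1+6/11z)y_n ⇒ h·k2=z(1+6/11z)y_n
  y_{n+1}/y_n = 1 − 4/15z + 19/15z(1+6/11z) = 1 + z + 38/55z²
  so R(z) = 1 + z + 38/55z².

Need |R(x)|<1, x<0.
x=-1.37: |R|=0.9268
R=1: x+38/55x²=0 ⇒ x=−55/38=-1.4474; min R=1−1/(4·38/55)=0.6382>−1
Confirm numerically:
  x=-1.390: |R|=0.94491 <1
  x=-1.287: |R|=0.85740 <1
  x=-1.012: |R|=0.69559 <1
  x=-0.831: |R|=0.64611 <1
  x=-1.926: |R|=1.63691 >1
  x=-1.717: |R|=1.31986 >1
So |R|<1 on (-1.4474, 0).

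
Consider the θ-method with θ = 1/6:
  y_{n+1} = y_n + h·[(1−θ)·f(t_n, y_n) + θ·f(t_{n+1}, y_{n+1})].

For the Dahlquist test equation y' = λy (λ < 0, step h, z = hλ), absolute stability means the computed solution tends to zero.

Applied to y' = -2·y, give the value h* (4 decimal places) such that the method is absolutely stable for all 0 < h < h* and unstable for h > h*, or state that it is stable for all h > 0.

On y'=λy, z=hλ:
  y_{n+1} = y_n + z·[5/6·y_n + 1/6·y_{n+1}] ⇒ (1 − 1/6z)y_{n+1} = (1 + 5/6z)y_n
  Hence R(z) = (1 + 5/6z)/(1 − 1/6z).

Solve |R(x)|<1 on ℝ⁻.
x=-0.46: |R|=0.5728
R=−1: 1+5/6x = −1+1/6x ⇒ -2/3x=2 ⇒ x=2/(-2/3)=-3.0000
Confirm numerically:
  x=-2.712: |R|=0.86777 <1
  x=-2.688: |R|=0.85635 <1
  x=-2.243: |R|=0.63266 <1
  x=-1.816: |R|=0.39406 <1
  x=-3.248: |R|=1.10727 >1
  x=-3.163: |R|=1.07116 >1
  x=-3.037: |R|=1.01638 >1
Stable set (-3.0000, 0).

(-3.0000,0); λ=-2 ⇒ h* = (3)/2 = 1.5000.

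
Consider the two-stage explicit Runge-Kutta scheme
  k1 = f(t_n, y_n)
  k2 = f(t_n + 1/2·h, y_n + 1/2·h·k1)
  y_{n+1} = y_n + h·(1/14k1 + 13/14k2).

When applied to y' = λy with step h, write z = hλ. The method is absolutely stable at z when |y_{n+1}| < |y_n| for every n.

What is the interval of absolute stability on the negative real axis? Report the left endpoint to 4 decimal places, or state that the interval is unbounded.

(-2.1538, 0).

With y'=λy (z=hλ):
  k1=λy_n ⇒ h·k1=z·y_n;  k2=λ(1+1/2z)y_n ⇒ h·k2=z(1+1/2z)y_n
  y_{n+1}/y_n = 1 + 1/14z + 13/14z(1+1/2z) = 1 + z + 13/28z²
  R(z) = 1 + z + 13/28z².

Boundary: |R(x)|=1, x<0.
x=-1.25: |R|=0.4754
R=1: x+13/28x²=0 ⇒ x=−28/13=-2.1538; min R=1−1/(4·13/28)=0.4615>−1
Confirm numerically:
  x=-1.954: |R|=0.81870 <1
  x=-1.892: |R|=0.76999 <1
  x=-1.402: |R|=0.51060 <1
  x=-2.477: |R|=1.37164 >1
  x=-2.417: |R|=1.29531 >1
Interval (-2.1538, 0).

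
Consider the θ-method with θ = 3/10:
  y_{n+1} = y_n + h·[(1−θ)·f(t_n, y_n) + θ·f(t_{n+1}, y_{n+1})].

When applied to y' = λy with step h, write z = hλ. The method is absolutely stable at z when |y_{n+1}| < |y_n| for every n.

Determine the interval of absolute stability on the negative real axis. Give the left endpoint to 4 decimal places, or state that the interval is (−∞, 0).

With y'=λy (z=hλ):
  y_{n+1} = y_n + z·[7/10·y_n + 3/10·y_{n+1}] ⇒ (1 − 3/10z)y_{n+1} = (1 + 7/10z)y_n
  R(z) = (1 + 7/10z)/(1 − 3/10z).

Boundary: |R(x)|=1, x<0.
x=-1.58: |R|=0.0719
R=−1: 1+7/10x = −1+3/10x ⇒ -2/5x=2 ⇒ x=2/(-2/5)=-5.0000
Confirm numerically:
  x=-4.813: |R|=0.96939 <1
  x=-4.544: |R|=0.92282 <1
  x=-3.676: |R|=0.74815 <1
  x=-2.215: |R|=0.33073 <1
  x=-5.518: |R|=1.07803 >1
  x=-5.332: |R|=1.05108 >1
  x=-5.132: |R|=1.02079 >1
So |R|<1 on (-5.0000, 0).

z∈(-5.0000,0).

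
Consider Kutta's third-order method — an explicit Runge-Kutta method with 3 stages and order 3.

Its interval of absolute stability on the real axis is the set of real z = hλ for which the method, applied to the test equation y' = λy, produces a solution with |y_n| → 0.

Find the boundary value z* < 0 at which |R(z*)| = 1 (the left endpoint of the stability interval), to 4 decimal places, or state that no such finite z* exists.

Test eqn y'=λy, z=hλ:
  order 3, 3-stage ⇒ R(z)=1+z+z^2/2+z^3/6
  (e.g. R(-1.59)=0.00410, |R|=0.00410)

Boundary: |R(x)|=1, x<0.
x=-1.59: |R|=0.0041
|R(-2.05)|=0.3846 |R(-1.68)|=0.0591 |R(-0.77)|=0.4504
Bisect:
  x_lo=-3.4021 |R|=3.1779  x_hi=-0.3826 |R|=0.6812
  mid=-1.89238 |R|=0.23130 →hi
  mid=-2.64726 |R|=1.23525 →lo
  mid=-2.26982 |R|=0.64283 →hi
  mid=-2.45854 |R|=0.91307 →hi
  mid=-2.55290 |R|=1.06725 →lo
  mid=-2.50572 |R|=0.98848 →hi
  mid=-2.52931 |R|=1.02744 →lo
  ...
  [-2.51290,-2.51272] ⇒ x*=-2.5127
Stable set (-2.5127, 0).

left endpoint -2.5127.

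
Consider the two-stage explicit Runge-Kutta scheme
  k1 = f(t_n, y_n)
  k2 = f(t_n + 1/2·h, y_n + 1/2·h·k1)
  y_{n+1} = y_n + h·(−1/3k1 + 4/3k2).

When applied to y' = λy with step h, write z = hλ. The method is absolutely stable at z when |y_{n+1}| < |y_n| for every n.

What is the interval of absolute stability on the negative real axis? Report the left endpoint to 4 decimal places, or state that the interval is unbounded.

(-1.5000, 0).

With y'=λy (z=hλ):
  k1=λy_n ⇒ h·k1=z·y_n;  k2=λ(1+1/2z)y_n ⇒ h·k2=z(1+1/2z)y_n
  y_{n+1}/y_n = 1 − 1/3z + 4/3z(1+1/2z) = 1 + z + 2/3z²
  Hence R(z) = 1 + z + 2/3z².

Find x<0 with |R(x)|<1.
x=-1.73: |R|=1.2653
R=1: x+2/3x²=0 ⇒ x=−3/2=-1.5000; min R=1−1/(4·2/3)=0.6250>−1
Confirm numerically:
  x=-1.309: |R|=0.83332 <1
  x=-1.079: |R|=0.69716 <1
  x=-1.076: |R|=0.69585 <1
  x=-0.628: |R|=0.63492 <1
  x=-2.002: |R|=1.67000 >1
  x=-1.785: |R|=1.33915 >1
  x=-1.677: |R|=1.19789 >1
So |R|<1 on (-1.5000, 0).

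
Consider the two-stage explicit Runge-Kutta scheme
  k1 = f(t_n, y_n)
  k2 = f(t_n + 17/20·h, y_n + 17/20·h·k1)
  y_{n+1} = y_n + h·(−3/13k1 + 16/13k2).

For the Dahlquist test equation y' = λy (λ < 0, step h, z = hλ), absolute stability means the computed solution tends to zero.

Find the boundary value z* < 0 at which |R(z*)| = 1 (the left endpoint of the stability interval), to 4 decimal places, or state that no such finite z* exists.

left endpoint -0.9559.

With y'=λy (z=hλ):
  k1=λy_n ⇒ h·k1=z·y_n;  k2=λ(1+17/20z)y_n ⇒ h·k2=z(1+17/20z)y_n
  y_{n+1}/y_n = 1 − 3/13z + 16/13z(1+17/20z) = 1 + z + 68/65z²
  so R(z) = 1 + z + 68/65z².

Boundary: |R(x)|=1, x<0.
x=-0.39: |R|=0.7691
R=1: x+68/65x²=0 ⇒ x=−65/68=-0.9559; min R=1−1/(4·68/65)=0.7610>−1
Confirm numerically:
  x=-0.641: |R|=0.78884 <1
  x=-0.574: |R|=0.77068 <1
  x=-0.558: |R|=0.76773 <1
  x=-0.538: |R|=0.76480 <1
  x=-1.289: |R|=1.44921 >1
  x=-1.112: |R|=1.18162 >1
Stable set (-0.9559, 0).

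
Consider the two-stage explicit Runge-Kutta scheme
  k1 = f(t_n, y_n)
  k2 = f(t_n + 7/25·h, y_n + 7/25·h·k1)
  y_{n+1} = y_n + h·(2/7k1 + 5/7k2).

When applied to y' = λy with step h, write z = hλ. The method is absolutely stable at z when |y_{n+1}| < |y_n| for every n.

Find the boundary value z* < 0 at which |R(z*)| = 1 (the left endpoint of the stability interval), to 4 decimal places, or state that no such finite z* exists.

left endpoint -5.0000.

Set f=λy, z=hλ:
  k1=λy_n ⇒ h·k1=z·y_n;  k2=λ(1+7/25z)y_n ⇒ h·k2=z(1+7/25z)y_n
  y_{n+1}/y_n = 1 + 2/7z + 5/7z(1+7/25z) = 1 + z + 1/5z²
  so R(z) = 1 + z + 1/5z².

Solve |R(x)|<1 on ℝ⁻.
x=-0.9: |R|=0.2620
R=1: x+1/5x²=0 ⇒ x=−5=-5.0000; min R=1−1/(4·1/5)=-0.2500>−1
Confirm numerically:
  x=-3.854: |R|=0.11666 <1
  x=-3.389: |R|=0.09194 <1
  x=-2.940: |R|=0.21128 <1
  x=-2.442: |R|=0.24933 <1
  x=-5.599: |R|=1.67076 >1
  x=-5.452: |R|=1.49286 >1
Interval (-5.0000, 0).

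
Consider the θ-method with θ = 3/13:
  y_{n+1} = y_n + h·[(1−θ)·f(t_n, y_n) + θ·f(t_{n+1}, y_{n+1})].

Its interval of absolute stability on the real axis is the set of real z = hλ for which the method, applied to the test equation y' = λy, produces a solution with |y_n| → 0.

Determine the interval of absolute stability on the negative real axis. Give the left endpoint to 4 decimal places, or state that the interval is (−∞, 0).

Set f=λy, z=hλ:
  y_{n+1} = y_n + z·[10/13·y_n + 3/13·y_{n+1}] ⇒ (1 − 3/13z)y_{n+1} = (1 + 10/13z)y_n
  Hence R(z) = (1 + 10/13z)/(1 − 3/13z).

Boundary: |R(x)|=1, x<0.
x=-0.84: |R|=0.2964
R=−1: 1+10/13x = −1+3/13x ⇒ -7/13x=2 ⇒ x=2/(-7/13)=-3.7143
Confirm numerically:
  x=-3.558: |R|=0.95379 <1
  x=-3.427: |R|=0.91362 <1
  x=-2.235: |R|=0.47450 <1
  x=-4.199: |R|=1.13255 >1
  x=-4.165: |R|=1.12375 >1
  x=-3.748: |R|=1.00973 >1
So |R|<1 on (-3.7143, 0).

(-3.7143, 0).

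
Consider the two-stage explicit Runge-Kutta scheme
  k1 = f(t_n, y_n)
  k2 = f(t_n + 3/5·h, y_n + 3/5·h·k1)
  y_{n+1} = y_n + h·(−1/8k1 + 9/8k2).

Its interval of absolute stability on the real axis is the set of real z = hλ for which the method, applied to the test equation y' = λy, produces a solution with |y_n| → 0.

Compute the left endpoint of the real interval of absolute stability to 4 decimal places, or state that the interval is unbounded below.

On y'=λy, z=hλ:
  k1=λy_n ⇒ h·k1=z·y_n;  k2=λ(1+3/5z)y_n ⇒ h·k2=z(1+3/5z)y_n
  y_{n+1}/y_n = 1 − 1/8z + 9/8z(1+3/5z) = 1 + z + 27/40z²
  ⇒ R(z) = 1 + z + 27/40z².

Need |R(x)|<1, x<0.
x=-1.45: |R|=0.9692
R=1: x+27/40x²=0 ⇒ x=−40/27=-1.4815; min R=1−1/(4·27/40)=0.6296>−1
Confirm numerically:
  x=-1.319: |R|=0.85534 <1
  x=-1.028: |R|=0.68533 <1
  x=-0.895: |R|=0.64569 <1
  x=-1.790: |R|=1.37277 >1
  x=-1.659: |R|=1.19879 >1
Stable set (-1.4815, 0).

z* = -1.4815.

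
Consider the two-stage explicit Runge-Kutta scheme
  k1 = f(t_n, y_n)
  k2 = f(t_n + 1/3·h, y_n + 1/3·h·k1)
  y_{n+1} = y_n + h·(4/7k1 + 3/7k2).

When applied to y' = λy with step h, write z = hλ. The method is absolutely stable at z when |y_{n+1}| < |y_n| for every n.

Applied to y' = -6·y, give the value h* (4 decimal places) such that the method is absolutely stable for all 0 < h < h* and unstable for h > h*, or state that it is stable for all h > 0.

With y'=λy (z=hλ):
  k1=λy_n ⇒ h·k1=z·y_n;  k2=λ(1+1/3z)y_n ⇒ h·k2=z(1+1/3z)y_n
  y_{n+1}/y_n = 1 + 4/7z + 3/7z(1+1/3z) = 1 + z + 1/7z²
  Hence R(z) = 1 + z + 1/7z².

Find x<0 with |R(x)|<1.
x=-0.56: |R|=0.4848
R=1: x+1/7x²=0 ⇒ x=−7=-7.0000; min R=1−1/(4·1/7)=-0.7500>−1
Confirm numerically:
  x=-5.917: |R|=0.08456 <1
  x=-4.750: |R|=0.52679 <1
  x=-3.517: |R|=0.74996 <1
  x=-7.082: |R|=1.08296 >1
  x=-7.052: |R|=1.05239 >1
Stable set (-7.0000, 0).

(-7.0000,0); λ=-6 ⇒ h* = (7)/6 = 1.1667.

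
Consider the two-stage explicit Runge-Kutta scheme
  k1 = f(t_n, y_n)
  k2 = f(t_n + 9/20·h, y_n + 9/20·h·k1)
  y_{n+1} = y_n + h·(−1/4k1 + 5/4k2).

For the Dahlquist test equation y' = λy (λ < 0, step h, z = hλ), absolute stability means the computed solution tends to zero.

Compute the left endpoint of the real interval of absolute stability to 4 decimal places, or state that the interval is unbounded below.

With y'=λy (z=hλ):
  k1=λy_n ⇒ h·k1=z·y_n;  k2=λ(1+9/20z)y_n ⇒ h·k2=z(1+9/20z)y_n
  y_{n+1}/y_n = 1 − 1/4z + 5/4z(1+9/20z) = 1 + z + 9/16z²
  ⇒ R(z) = 1 + z + 9/16z².

Solve |R(x)|<1 on ℝ⁻.
x=-0.36: |R|=0.7129
R=1: x+9/16x²=0 ⇒ x=−16/9=-1.7778; min R=1−1/(4·9/16)=0.5556>−1
Confirm numerically:
  x=-1.485: |R|=0.75544 <1
  x=-1.256: |R|=0.63136 <1
  x=-1.003: |R|=0.56288 <1
  x=-0.778: |R|=0.56247 <1
  x=-2.010: |R|=1.26256 >1
  x=-1.866: |R|=1.09260 >1
  x=-1.818: |R|=1.04113 >1
Stable set (-1.7778, 0).

z* = -1.7778.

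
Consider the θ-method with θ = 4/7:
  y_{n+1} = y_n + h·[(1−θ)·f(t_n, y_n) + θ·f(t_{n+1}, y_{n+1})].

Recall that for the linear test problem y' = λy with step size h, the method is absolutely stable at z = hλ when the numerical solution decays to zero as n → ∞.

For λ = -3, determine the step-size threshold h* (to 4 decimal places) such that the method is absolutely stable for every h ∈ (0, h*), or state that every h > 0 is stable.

With y'=λy (z=hλ):
  y_{n+1} = y_n + z·[3/7·y_n + 4/7·y_{n+1}] ⇒ (1 − 4/7z)y_{n+1} = (1 + 3/7z)y_n
  so R(z) = (1 + 3/7z)/(1 − 4/7z).

Find x<0 with |R(x)|<1.
x=-0.54: |R|=0.5873
x=-2: |R|=0.0667
x=-10: |R|=0.4894
x=-100: |R|=0.7199
θ=4/7≥1/2 ⇒ |1+3/7x|<|1−4/7x| ∀x<0 ⇒ unbounded interval.

interval (−∞, 0). Any h>0 works for λ=-3.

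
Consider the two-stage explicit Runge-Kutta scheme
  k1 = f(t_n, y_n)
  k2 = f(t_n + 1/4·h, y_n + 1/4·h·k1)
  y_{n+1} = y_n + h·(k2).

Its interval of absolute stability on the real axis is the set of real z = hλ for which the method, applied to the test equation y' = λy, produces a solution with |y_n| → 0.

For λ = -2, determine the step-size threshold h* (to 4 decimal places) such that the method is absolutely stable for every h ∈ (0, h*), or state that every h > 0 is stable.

With y'=λy (z=hλ):
  k1=λy_n ⇒ h·k1=z·y_n;  k2=λ(1+1/4z)y_n ⇒ h·k2=z(1+1/4z)y_n
  y_{n+1}/y_n = 1 + z(1+1/4z) = 1 + z + 1/4z²
  so R(z) = 1 + z + 1/4z².

Solve |R(x)|<1 on ℝ⁻.
x=-0.46: |R|=0.5929
R=1: x+1/4x²=0 ⇒ x=−4=-4.0000; min R=1−1/(4·1/4)=0.0000>−1
Confirm numerically:
  x=-3.359: |R|=0.46172 <1
  x=-2.382: |R|=0.03648 <1
  x=-2.162: |R|=0.00656 <1
  x=-4.203: |R|=1.21330 >1
  x=-4.072: |R|=1.07330 >1
So |R|<1 on (-4.0000, 0).

(-4.0000,0); λ=-2 ⇒ h* = (4)/2 = 2.0000.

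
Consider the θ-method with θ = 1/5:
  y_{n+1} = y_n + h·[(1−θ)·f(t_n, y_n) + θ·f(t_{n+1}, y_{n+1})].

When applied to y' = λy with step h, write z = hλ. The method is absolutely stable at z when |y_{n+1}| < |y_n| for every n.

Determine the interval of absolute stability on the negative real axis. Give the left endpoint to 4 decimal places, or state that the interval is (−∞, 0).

(-3.3333, 0).

Set f=λy, z=hλ:
  y_{n+1} = y_n + z·[4/5·y_n + 1/5·y_{n+1}] ⇒ (1 − 1/5z)y_{n+1} = (1 + 4/5z)y_n
  R(z) = (1 + 4/5z)/(1 − 1/5z).

Find x<0 with |R(x)|<1.
x=-1.73: |R|=0.2853
R=−1: 1+4/5x = −1+1/5x ⇒ -3/5x=2 ⇒ x=2/(-3/5)=-3.3333
Confirm numerically:
  x=-3.056: |R|=0.89672 <1
  x=-2.674: |R|=0.74225 <1
  x=-1.808: |R|=0.32785 <1
  x=-1.409: |R|=0.09924 <1
  x=-3.532: |R|=1.06985 >1
  x=-3.466: |R|=1.04701 >1
So |R|<1 on (-3.3333, 0).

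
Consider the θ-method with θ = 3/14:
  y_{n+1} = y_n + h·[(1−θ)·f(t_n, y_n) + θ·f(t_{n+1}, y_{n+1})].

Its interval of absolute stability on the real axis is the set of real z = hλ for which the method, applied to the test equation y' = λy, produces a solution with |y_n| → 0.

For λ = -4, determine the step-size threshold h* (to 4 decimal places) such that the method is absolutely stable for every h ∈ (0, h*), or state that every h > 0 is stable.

(-3.5000,0); λ=-4 ⇒ h* = (7/2)/4 = 0.8750.

With y'=λy (z=hλ):
  y_{n+1} = y_n + z·[11/14·y_n + 3/14·y_{n+1}] ⇒ (1 − 3/14z)y_{n+1} = (1 + 11/14z)y_n
  R(z) = (1 + 11/14z)/(1 − 3/14z).

Boundary: |R(x)|=1, x<0.
x=-0.79: |R|=0.3244
R=−1: 1+11/14x = −1+3/14x ⇒ -4/7x=2 ⇒ x=2/(-4/7)=-3.5000
Confirm numerically:
  x=-3.070: |R|=0.85179 <1
  x=-3.067: |R|=0.85070 <1
  x=-2.716: |R|=0.71681 <1
  x=-2.532: |R|=0.64142 <1
  x=-3.987: |R|=1.15007 >1
  x=-3.532: |R|=1.01041 >1
  x=-3.528: |R|=1.00911 >1
Interval (-3.5000, 0).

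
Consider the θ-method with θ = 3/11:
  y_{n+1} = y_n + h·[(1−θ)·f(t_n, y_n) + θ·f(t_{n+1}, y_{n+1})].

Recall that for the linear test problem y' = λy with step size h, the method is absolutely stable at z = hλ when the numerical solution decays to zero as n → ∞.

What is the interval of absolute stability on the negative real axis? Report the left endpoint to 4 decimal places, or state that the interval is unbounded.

z∈(-4.4000,0).

Test eqn y'=λy, z=hλ:
  y_{n+1} = y_n + z·[8/11·y_n + 3/11·y_{n+1}] ⇒ (1 − 3/11z)y_{n+1} = (1 + 8/11z)y_n
  Hence R(z) = (1 + 8/11z)/(1 − 3/11z).

Boundary: |R(x)|=1, x<0.
x=-1.06: |R|=0.1777
R=−1: 1+8/11x = −1+3/11x ⇒ -5/11x=2 ⇒ x=2/(-5/11)=-4.4000
Confirm numerically:
  x=-4.334: |R|=0.98625 <1
  x=-3.203: |R|=0.70959 <1
  x=-2.444: |R|=0.46651 <1
  x=-2.291: |R|=0.41000 <1
  x=-4.940: |R|=1.10457 >1
  x=-4.700: |R|=1.05976 >1
  x=-4.486: |R|=1.01758 >1
So |R|<1 on (-4.4000, 0).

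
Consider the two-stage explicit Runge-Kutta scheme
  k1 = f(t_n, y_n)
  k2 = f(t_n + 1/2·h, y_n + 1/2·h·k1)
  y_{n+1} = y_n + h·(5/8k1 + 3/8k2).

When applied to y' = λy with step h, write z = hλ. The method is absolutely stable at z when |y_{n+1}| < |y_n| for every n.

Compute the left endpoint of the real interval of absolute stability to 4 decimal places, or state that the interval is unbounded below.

Test eqn y'=λy, z=hλ:
  k1=λy_n ⇒ h·k1=z·y_n;  k2=λ(1+1/2z)y_n ⇒ h·k2=z(1+1/2z)y_n
  y_{n+1}/y_n = 1 + 5/8z + 3/8z(1+1/2z) = 1 + z + 3/16z²
  ⇒ R(z) = 1 + z + 3/16z².

Boundary: |R(x)|=1, x<0.
x=-0.93: |R|=0.2322
R=1: x+3/16x²=0 ⇒ x=−16/3=-5.3333; min R=1−1/(4·3/16)=-0.3333>−1
Confirm numerically:
  x=-5.117: |R|=0.79244 <1
  x=-4.269: |R|=0.14807 <1
  x=-4.057: |R|=0.02911 <1
  x=-3.330: |R|=0.25083 <1
  x=-5.884: |R|=1.60752 >1
  x=-5.394: |R|=1.06136 >1
Stable set (-5.3333, 0).

z* = -5.3333.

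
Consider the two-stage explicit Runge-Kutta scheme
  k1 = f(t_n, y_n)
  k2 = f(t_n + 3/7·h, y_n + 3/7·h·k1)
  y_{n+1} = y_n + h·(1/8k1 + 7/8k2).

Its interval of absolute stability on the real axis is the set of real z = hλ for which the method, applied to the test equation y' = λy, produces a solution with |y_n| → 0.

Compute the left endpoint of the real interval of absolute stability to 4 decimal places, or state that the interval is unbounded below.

With y'=λy (z=hλ):
  k1=λy_n ⇒ h·k1=z·y_n;  k2=λ(1+3/7z)y_n ⇒ h·k2=z(1+3/7z)y_n
  y_{n+1}/y_n = 1 + 1/8z + 7/8z(1+3/7z) = 1 + z + 3/8z²
  so R(z) = 1 + z + 3/8z².

Need |R(x)|<1, x<0.
x=-0.46: |R|=0.6193
R=1: x+3/8x²=0 ⇒ x=−8/3=-2.6667; min R=1−1/(4·3/8)=0.3333>−1
Confirm numerically:
  x=-2.297: |R|=0.68158 <1
  x=-1.967: |R|=0.48391 <1
  x=-1.513: |R|=0.34544 <1
  x=-1.364: |R|=0.33369 <1
  x=-3.173: |R|=1.60247 >1
  x=-2.986: |R|=1.35757 >1
  x=-2.758: |R|=1.09446 >1
Interval (-2.6667, 0).

z* = -2.6667.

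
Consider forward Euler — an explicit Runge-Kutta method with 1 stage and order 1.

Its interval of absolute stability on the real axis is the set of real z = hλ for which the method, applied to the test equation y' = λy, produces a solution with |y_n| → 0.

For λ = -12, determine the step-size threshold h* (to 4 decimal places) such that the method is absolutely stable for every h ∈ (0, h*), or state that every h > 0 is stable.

Set f=λy, z=hλ:
  order 1, 1-stage ⇒ R(z)=1+z
  (e.g. R(-0.85)=0.15000, |R|=0.15000)

Boundary: |R(x)|=1, x<0.
x=-0.85: |R|=0.1500
|R(-2.18)|=1.1800 |R(-1.84)|=0.8400 |R(-1.23)|=0.2300
Bisect:
  x_lo=-2.5578 |R|=1.5578  x_hi=-0.3323 |R|=0.6677
  mid=-1.44502 |R|=0.44502 →hi
  mid=-2.00139 |R|=1.00139 →lo
  mid=-1.72321 |R|=0.72321 →hi
  mid=-1.86230 |R|=0.86230 →hi
  mid=-1.93185 |R|=0.93185 →hi
  mid=-1.96662 |R|=0.96662 →hi
  mid=-1.98401 |R|=0.98401 →hi
  mid=-1.99270 |R|=0.99270 →hi
  mid=-1.99705 |R|=0.99705 →hi
  ...
  [-2.00004,-1.99990] ⇒ x*=-2.0000
Interval (-2.0000, 0).

(-2.0000,0); λ=-12 ⇒ h* = 0.1667.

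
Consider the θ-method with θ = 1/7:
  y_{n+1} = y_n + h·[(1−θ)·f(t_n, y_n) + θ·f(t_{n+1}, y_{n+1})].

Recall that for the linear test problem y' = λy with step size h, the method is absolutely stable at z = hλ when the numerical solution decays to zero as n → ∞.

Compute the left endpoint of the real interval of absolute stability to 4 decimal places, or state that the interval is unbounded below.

Set f=λy, z=hλ:
  y_{n+1} = y_n + z·[6/7·y_n + 1/7·y_{n+1}] ⇒ (1 − 1/7z)y_{n+1} = (1 + 6/7z)y_n
  ⇒ R(z) = (1 + 6/7z)/(1 − 1/7z).

Solve |R(x)|<1 on ℝ⁻.
x=-1.53: |R|=0.2556
R=−1: 1+6/7x = −1+1/7x ⇒ -5/7x=2 ⇒ x=2/(-5/7)=-2.8000
Confirm numerically:
  x=-2.169: |R|=0.65591 <1
  x=-1.667: |R|=0.34637 <1
  x=-1.276: |R|=0.07927 <1
  x=-3.264: |R|=1.22603 >1
  x=-3.102: |R|=1.14948 >1
  x=-2.949: |R|=1.07488 >1
So |R|<1 on (-2.8000, 0).

left endpoint -2.8000.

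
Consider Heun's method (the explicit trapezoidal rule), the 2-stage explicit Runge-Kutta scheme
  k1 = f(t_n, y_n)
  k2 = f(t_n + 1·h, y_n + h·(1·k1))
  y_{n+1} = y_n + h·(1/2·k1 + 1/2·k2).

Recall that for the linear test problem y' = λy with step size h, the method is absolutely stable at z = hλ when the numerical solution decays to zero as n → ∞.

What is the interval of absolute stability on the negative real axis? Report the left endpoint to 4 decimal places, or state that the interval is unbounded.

z∈(-2.0000,0).

On y'=λy, z=hλ:
  order 2, 2-stage ⇒ R(z)=1+z+z^2/2
  (e.g. R(-1.21)=0.52205, |R|=0.52205)

Solve |R(x)|<1 on ℝ⁻.
x=-1.21: |R|=0.5221
|R(-2.08)|=1.0832 |R(-1.69)|=0.7380 |R(-0.56)|=0.5968
Bisect:
  x_lo=-2.7365 |R|=2.0076  x_hi=-0.0535 |R|=0.9479
  mid=-1.39500 |R|=0.57801 →hi
  mid=-2.06573 |R|=1.06789 →lo
  mid=-1.73036 |R|=0.76672 →hi
  mid=-1.89805 |R|=0.90324 →hi
  mid=-1.98189 |R|=0.98205 →hi
  mid=-2.02381 |R|=1.02409 →lo
  mid=-2.00285 |R|=1.00285 →lo
  mid=-1.99237 |R|=0.99240 →hi
  ...
  [-2.00006,-1.99990] ⇒ x*=-2.0000
So |R|<1 on (-2.0000, 0).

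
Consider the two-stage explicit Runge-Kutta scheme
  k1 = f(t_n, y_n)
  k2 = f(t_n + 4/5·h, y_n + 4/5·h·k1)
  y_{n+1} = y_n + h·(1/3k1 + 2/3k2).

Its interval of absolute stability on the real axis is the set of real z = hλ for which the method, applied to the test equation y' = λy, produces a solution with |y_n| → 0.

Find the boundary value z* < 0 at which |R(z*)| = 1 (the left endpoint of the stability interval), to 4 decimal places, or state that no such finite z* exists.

z* = -1.8750.

Test eqn y'=λy, z=hλ:
  k1=λy_n ⇒ h·k1=z·y_n;  k2=λ(1+4/5z)y_n ⇒ h·k2=z(1+4/5z)y_n
  y_{n+1}/y_n = 1 + 1/3z + 2/3z(1+4/5z) = 1 + z + 8/15z²
  Hence R(z) = 1 + z + 8/15z².

Solve |R(x)|<1 on ℝ⁻.
x=-1.75: |R|=0.8833
R=1: x+8/15x²=0 ⇒ x=−15/8=-1.8750; min R=1−1/(4·8/15)=0.5312>−1
Confirm numerically:
  x=-1.713: |R|=0.85200 <1
  x=-1.085: |R|=0.54285 <1
  x=-0.790: |R|=0.54285 <1
  x=-0.754: |R|=0.54921 <1
  x=-2.395: |R|=1.66421 >1
  x=-2.285: |R|=1.49965 >1
  x=-1.963: |R|=1.09213 >1
Stable set (-1.8750, 0).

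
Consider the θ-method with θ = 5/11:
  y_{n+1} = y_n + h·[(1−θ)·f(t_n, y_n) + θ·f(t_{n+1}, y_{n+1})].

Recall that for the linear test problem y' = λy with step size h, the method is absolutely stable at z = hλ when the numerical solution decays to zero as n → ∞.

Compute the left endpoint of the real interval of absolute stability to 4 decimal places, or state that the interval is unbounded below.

z* = -22.0000.

With y'=λy (z=hλ):
  y_{n+1} = y_n + z·[6/11·y_n + 5/11·y_{n+1}] ⇒ (1 − 5/11z)y_{n+1} = (1 + 6/11z)y_n
  ⇒ R(z) = (1 + 6/11z)/(1 − 5/11z).

Boundary: |R(x)|=1, x<0.
x=-0.54: |R|=0.5664
R=−1: 1+6/11x = −1+5/11x ⇒ -1/11x=2 ⇒ x=2/(-1/11)=-22.0000
Confirm numerically:
  x=-18.716: |R|=0.96860 <1
  x=-18.102: |R|=0.96160 <1
  x=-15.591: |R|=0.92795 <1
  x=-22.474: |R|=1.00384 >1
  x=-22.454: |R|=1.00368 >1
  x=-22.133: |R|=1.00109 >1
Stable set (-22.0000, 0).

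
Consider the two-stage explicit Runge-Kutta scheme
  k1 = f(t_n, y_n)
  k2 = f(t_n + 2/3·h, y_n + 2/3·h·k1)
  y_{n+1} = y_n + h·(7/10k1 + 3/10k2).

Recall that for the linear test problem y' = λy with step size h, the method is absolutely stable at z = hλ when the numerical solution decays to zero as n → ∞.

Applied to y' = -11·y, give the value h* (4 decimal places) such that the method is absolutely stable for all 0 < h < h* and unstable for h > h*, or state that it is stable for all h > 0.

(-5.0000,0); λ=-11 ⇒ h* = (5)/11 = 0.4545.

Test eqn y'=λy, z=hλ:
  k1=λy_n ⇒ h·k1=z·y_n;  k2=λ(1+2/3z)y_n ⇒ h·k2=z(1+2/3z)y_n
  y_{n+1}/y_n = 1 + 7/10z + 3/10z(1+2/3z) = 1 + z + 1/5z²
  Hence R(z) = 1 + z + 1/5z².

Solve |R(x)|<1 on ℝ⁻.
x=-1.37: |R|=0.0054
R=1: x+1/5x²=0 ⇒ x=−5=-5.0000; min R=1−1/(4·1/5)=-0.2500>−1
Confirm numerically:
  x=-4.593: |R|=0.62613 <1
  x=-4.446: |R|=0.50738 <1
  x=-3.361: |R|=0.10174 <1
  x=-2.952: |R|=0.20914 <1
  x=-5.570: |R|=1.63498 >1
  x=-5.393: |R|=1.42389 >1
  x=-5.218: |R|=1.22750 >1
Interval (-5.0000, 0).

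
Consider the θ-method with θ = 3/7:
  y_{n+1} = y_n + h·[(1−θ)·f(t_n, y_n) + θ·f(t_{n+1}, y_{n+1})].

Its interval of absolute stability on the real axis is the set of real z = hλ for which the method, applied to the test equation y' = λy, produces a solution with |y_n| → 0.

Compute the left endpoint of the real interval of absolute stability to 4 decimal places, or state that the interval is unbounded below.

left endpoint -14.0000.

Test eqn y'=λy, z=hλ:
  y_{n+1} = y_n + z·[4/7·y_n + 3/7·y_{n+1}] ⇒ (1 − 3/7z)y_{n+1} = (1 + 4/7z)y_n
  so R(z) = (1 + 4/7z)/(1 − 3/7z).

Solve |R(x)|<1 on ℝ⁻.
x=-0.91: |R|=0.3453
R=−1: 1+4/7x = −1+3/7x ⇒ -1/7x=2 ⇒ x=2/(-1/7)=-14.0000
Confirm numerically:
  x=-13.274: |R|=0.98449 <1
  x=-13.171: |R|=0.98218 <1
  x=-6.392: |R|=0.70935 <1
  x=-14.459: |R|=1.00911 >1
  x=-14.290: |R|=1.00582 >1
  x=-14.073: |R|=1.00148 >1
So |R|<1 on (-14.0000, 0).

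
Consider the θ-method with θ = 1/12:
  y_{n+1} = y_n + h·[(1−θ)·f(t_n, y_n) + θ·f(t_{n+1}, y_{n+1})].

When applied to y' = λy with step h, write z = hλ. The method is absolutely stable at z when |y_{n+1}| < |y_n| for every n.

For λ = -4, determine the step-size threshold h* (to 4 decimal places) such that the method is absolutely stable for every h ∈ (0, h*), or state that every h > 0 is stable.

(-2.4000,0); λ=-4 ⇒ h* = (12/5)/4 = 0.6000.

Set f=λy, z=hλ:
  y_{n+1} = y_n + z·[11/12·y_n + 1/12·y_{n+1}] ⇒ (1 − 1/12z)y_{n+1} = (1 + 11/12z)y_n
  ⇒ R(z) = (1 + 11/12z)/(1 − 1/12z).

Need |R(x)|<1, x<0.
x=-1.23: |R|=0.1156
R=−1: 1+11/12x = −1+1/12x ⇒ -5/6x=2 ⇒ x=2/(-5/6)=-2.4000
Confirm numerically:
  x=-1.946: |R|=0.67446 <1
  x=-1.885: |R|=0.62910 <1
  x=-1.783: |R|=0.55235 <1
  x=-1.321: |R|=0.19000 <1
  x=-2.970: |R|=1.38076 >1
  x=-2.958: |R|=1.37304 >1
  x=-2.604: |R|=1.13969 >1
Stable set (-2.4000, 0).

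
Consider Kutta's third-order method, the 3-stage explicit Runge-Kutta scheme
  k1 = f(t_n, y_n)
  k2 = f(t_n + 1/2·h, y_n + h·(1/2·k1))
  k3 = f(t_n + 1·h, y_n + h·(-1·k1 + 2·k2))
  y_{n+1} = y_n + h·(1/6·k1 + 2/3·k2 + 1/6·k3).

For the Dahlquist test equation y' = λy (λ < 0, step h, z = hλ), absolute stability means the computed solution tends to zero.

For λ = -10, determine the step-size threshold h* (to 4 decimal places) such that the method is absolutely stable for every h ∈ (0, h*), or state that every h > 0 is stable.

On y'=λy, z=hλ:
  order 3, 3-stage ⇒ R(z)=1+z+z^2/2+z^3/6
  (e.g. R(-1.68)=-0.05907, |R|=0.05907)

Solve |R(x)|<1 on ℝ⁻.
x=-1.68: |R|=0.0591
|R(-2.38)|=0.7947 |R(-2.33)|=0.7238 |R(-2.18)|=0.5305
Bisect:
  x_lo=-3.3775 |R|=3.0951  x_hi=-0.3918 |R|=0.6749
  mid=-1.88465 |R|=0.22438 →hi
  mid=-2.63106 |R|=1.20540 →lo
  mid=-2.25786 |R|=0.62729 →hi
  mid=-2.44446 |R|=0.89120 →hi
  mid=-2.53776 |R|=1.04161 →lo
  mid=-2.49111 |R|=0.96478 →hi
  mid=-2.51444 |R|=1.00278 →lo
  mid=-2.50277 |R|=0.98368 →hi
  mid=-2.50860 |R|=0.99320 →hi
  ...
  [-2.51280,-2.51261] ⇒ x*=-2.5127
Interval (-2.5127, 0).

(-2.5127,0); λ=-10 ⇒ h* = 0.2513.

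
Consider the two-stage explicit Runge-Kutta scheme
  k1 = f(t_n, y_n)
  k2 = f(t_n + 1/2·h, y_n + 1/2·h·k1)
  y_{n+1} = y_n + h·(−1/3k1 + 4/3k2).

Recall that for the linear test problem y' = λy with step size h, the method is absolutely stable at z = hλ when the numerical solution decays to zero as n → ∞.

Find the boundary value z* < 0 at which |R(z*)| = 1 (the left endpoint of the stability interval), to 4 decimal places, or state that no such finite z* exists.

Set f=λy, z=hλ:
  k1=λy_n ⇒ h·k1=z·y_n;  k2=λ(1+1/2z)y_n ⇒ h·k2=z(1+1/2z)y_n
  y_{n+1}/y_n = 1 − 1/3z + 4/3z(1+1/2z) = 1 + z + 2/3z²
  R(z) = 1 + z + 2/3z².

Find x<0 with |R(x)|<1.
x=-1.64: |R|=1.1531
R=1: x+2/3x²=0 ⇒ x=−3/2=-1.5000; min R=1−1/(4·2/3)=0.6250>−1
Confirm numerically:
  x=-1.479: |R|=0.97929 <1
  x=-0.853: |R|=0.63207 <1
  x=-0.727: |R|=0.62535 <1
  x=-1.943: |R|=1.57383 >1
  x=-1.664: |R|=1.18193 >1
Stable set (-1.5000, 0).

left endpoint -1.5000.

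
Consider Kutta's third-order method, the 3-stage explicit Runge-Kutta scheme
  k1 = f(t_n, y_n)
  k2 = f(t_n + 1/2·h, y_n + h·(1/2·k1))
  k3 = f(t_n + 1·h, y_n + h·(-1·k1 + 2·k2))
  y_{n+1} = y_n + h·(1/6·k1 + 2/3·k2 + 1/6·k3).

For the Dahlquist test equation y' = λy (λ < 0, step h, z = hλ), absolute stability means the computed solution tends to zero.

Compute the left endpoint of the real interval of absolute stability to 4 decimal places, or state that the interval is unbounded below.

z* = -2.5127.

With y'=λy (z=hλ):
  order 3, 3-stage ⇒ R(z)=1+z+z^2/2+z^3/6
  (e.g. R(-1.27)=0.19505, |R|=0.19505)

Boundary: |R(x)|=1, x<0.
x=-1.27: |R|=0.1951
|R(-2.74)|=1.4147 |R(-1.32)|=0.1679 |R(-1.07)|=0.2983
Bisect:
  x_lo=-3.1931 |R|=2.5214  x_hi=-0.3164 |R|=0.7284
  mid=-1.75476 |R|=0.11571 →hi
  mid=-2.47395 |R|=0.93735 →hi
  mid=-2.83355 |R|=1.61081 →lo
  mid=-2.65375 |R|=1.24735 →lo
  mid=-2.56385 |R|=1.08603 →lo
  mid=-2.51890 |R|=1.01015 →lo
  mid=-2.49643 |R|=0.97337 →hi
  mid=-2.50767 |R|=0.99167 →hi
  mid=-2.51328 |R|=1.00089 →lo
  mid=-2.51048 |R|=0.99627 →hi
  ...
  [-2.51276,-2.51258] ⇒ x*=-2.5127
Stable set (-2.5127, 0).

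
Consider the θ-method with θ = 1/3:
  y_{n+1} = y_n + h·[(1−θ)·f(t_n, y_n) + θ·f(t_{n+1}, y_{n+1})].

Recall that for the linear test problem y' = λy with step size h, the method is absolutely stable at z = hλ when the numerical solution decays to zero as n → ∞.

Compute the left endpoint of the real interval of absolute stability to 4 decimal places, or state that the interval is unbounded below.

left endpoint -6.0000.

Test eqn y'=λy, z=hλ:
  y_{n+1} = y_n + z·[2/3·y_n + 1/3·y_{n+1}] ⇒ (1 − 1/3z)y_{n+1} = (1 + 2/3z)y_n
  ⇒ R(z) = (1 + 2/3z)/(1 − 1/3z).

Find x<0 with |R(x)|<1.
x=-1.14: |R|=0.1739
R=−1: 1+2/3x = −1+1/3x ⇒ -1/3x=2 ⇒ x=2/(-1/3)=-6.0000
Confirm numerically:
  x=-5.680: |R|=0.96313 <1
  x=-3.963: |R|=0.70745 <1
  x=-3.932: |R|=0.70167 <1
  x=-2.548: |R|=0.37779 <1
  x=-6.497: |R|=1.05233 >1
  x=-6.303: |R|=1.03257 >1
  x=-6.202: |R|=1.02195 >1
Interval (-6.0000, 0).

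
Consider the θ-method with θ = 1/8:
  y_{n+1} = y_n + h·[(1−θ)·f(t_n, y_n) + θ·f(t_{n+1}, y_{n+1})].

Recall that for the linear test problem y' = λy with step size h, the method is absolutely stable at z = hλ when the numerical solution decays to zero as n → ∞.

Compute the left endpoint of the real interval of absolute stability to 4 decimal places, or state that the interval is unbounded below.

left endpoint -2.6667.

With y'=λy (z=hλ):
  y_{n+1} = y_n + z·[7/8·y_n + 1/8·y_{n+1}] ⇒ (1 − 1/8z)y_{n+1} = (1 + 7/8z)y_n
  so R(z) = (1 + 7/8z)/(1 − 1/8z).

Solve |R(x)|<1 on ℝ⁻.
x=-1.29: |R|=0.1109
R=−1: 1+7/8x = −1+1/8x ⇒ -3/4x=2 ⇒ x=2/(-3/4)=-2.6667
Confirm numerically:
  x=-2.627: |R|=0.97760 <1
  x=-2.231: |R|=0.74450 <1
  x=-2.216: |R|=0.73532 <1
  x=-1.745: |R|=0.43253 <1
  x=-3.136: |R|=1.25287 >1
  x=-2.991: |R|=1.17705 >1
  x=-2.914: |R|=1.13597 >1
So |R|<1 on (-2.6667, 0).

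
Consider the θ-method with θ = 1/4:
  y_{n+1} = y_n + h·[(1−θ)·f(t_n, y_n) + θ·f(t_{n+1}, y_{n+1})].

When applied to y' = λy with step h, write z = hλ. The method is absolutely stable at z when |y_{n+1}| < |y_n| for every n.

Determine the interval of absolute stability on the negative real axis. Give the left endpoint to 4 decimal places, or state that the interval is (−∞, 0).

z∈(-4.0000,0).

Test eqn y'=λy, z=hλ:
  y_{n+1} = y_n + z·[3/4·y_n + 1/4·y_{n+1}] ⇒ (1 − 1/4z)y_{n+1} = (1 + 3/4z)y_n
  R(z) = (1 + 3/4z)/(1 − 1/4z).

Find x<0 with |R(x)|<1.
x=-1: |R|=0.2000
R=−1: 1+3/4x = −1+1/4x ⇒ -1/2x=2 ⇒ x=2/(-1/2)=-4.0000
Confirm numerically:
  x=-3.888: |R|=0.97160 <1
  x=-3.174: |R|=0.76972 <1
  x=-2.754: |R|=0.63103 <1
  x=-4.548: |R|=1.12822 >1
  x=-4.276: |R|=1.06670 >1
  x=-4.057: |R|=1.01415 >1
Interval (-4.0000, 0).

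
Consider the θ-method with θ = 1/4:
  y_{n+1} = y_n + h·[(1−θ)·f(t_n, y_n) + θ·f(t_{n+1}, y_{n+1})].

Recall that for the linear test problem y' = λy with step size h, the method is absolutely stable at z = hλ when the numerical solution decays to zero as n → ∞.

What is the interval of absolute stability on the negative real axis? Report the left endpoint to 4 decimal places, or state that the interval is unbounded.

(-4.0000, 0).

Test eqn y'=λy, z=hλ:
  y_{n+1} = y_n + z·[3/4·y_n + 1/4·y_{n+1}] ⇒ (1 − 1/4z)y_{n+1} = (1 + 3/4z)y_n
  R(z) = (1 + 3/4z)/(1 − 1/4z).

Boundary: |R(x)|=1, x<0.
x=-1.31: |R|=0.0132
R=−1: 1+3/4x = −1+1/4x ⇒ -1/2x=2 ⇒ x=2/(-1/2)=-4.0000
Confirm numerically:
  x=-3.914: |R|=0.97827 <1
  x=-3.744: |R|=0.93388 <1
  x=-2.290: |R|=0.45628 <1
  x=-2.042: |R|=0.35187 <1
  x=-4.392: |R|=1.09342 >1
  x=-4.345: |R|=1.08268 >1
  x=-4.251: |R|=1.06084 >1
Stable set (-4.0000, 0).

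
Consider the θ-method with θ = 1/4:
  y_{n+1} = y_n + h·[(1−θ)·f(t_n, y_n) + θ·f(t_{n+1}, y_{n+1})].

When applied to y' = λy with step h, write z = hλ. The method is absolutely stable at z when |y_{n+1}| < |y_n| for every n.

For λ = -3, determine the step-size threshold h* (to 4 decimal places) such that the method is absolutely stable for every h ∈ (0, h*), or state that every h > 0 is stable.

With y'=λy (z=hλ):
  y_{n+1} = y_n + z·[3/4·y_n + 1/4·y_{n+1}] ⇒ (1 − 1/4z)y_{n+1} = (1 + 3/4z)y_n
  so R(z) = (1 + 3/4z)/(1 − 1/4z).

Need |R(x)|<1, x<0.
x=-0.92: |R|=0.2520
R=−1: 1+3/4x = −1+1/4x ⇒ -1/2x=2 ⇒ x=2/(-1/2)=-4.0000
Confirm numerically:
  x=-3.841: |R|=0.95944 <1
  x=-3.404: |R|=0.83901 <1
  x=-2.422: |R|=0.50856 <1
  x=-4.344: |R|=1.08245 >1
  x=-4.051: |R|=1.01267 >1
Stable set (-4.0000, 0).

(-4.0000,0); λ=-3 ⇒ h* = (4)/3 = 1.3333.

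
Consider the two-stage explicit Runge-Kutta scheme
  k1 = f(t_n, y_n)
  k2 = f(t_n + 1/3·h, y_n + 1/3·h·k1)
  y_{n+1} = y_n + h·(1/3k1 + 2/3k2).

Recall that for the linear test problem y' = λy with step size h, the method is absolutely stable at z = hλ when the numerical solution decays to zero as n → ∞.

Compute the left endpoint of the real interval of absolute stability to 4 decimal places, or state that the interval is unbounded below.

Test eqn y'=λy, z=hλ:
  k1=λy_n ⇒ h·k1=z·y_n;  k2=λ(1+1/3z)y_n ⇒ h·k2=z(1+1/3z)y_n
  y_{n+1}/y_n = 1 + 1/3z + 2/3z(1+1/3z) = 1 + z + 2/9z²
  Hence R(z) = 1 + z + 2/9z².

Boundary: |R(x)|=1, x<0.
x=-0.85: |R|=0.3106
R=1: x+2/9x²=0 ⇒ x=−9/2=-4.5000; min R=1−1/(4·2/9)=-0.1250>−1
Confirm numerically:
  x=-3.565: |R|=0.25927 <1
  x=-2.723: |R|=0.07528 <1
  x=-2.423: |R|=0.11835 <1
  x=-4.594: |R|=1.09596 >1
  x=-4.564: |R|=1.06491 >1
Interval (-4.5000, 0).

left endpoint -4.5000.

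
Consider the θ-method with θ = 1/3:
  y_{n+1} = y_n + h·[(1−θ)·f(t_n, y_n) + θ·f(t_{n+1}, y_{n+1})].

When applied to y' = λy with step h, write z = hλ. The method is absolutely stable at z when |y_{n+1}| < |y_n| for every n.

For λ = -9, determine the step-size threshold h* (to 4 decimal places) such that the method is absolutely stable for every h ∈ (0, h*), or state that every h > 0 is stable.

(-6.0000,0); λ=-9 ⇒ h* = (6)/9 = 0.6667.

Test eqn y'=λy, z=hλ:
  y_{n+1} = y_n + z·[2/3·y_n + 1/3·y_{n+1}] ⇒ (1 − 1/3z)y_{n+1} = (1 + 2/3z)y_n
  R(z) = (1 + 2/3z)/(1 − 1/3z).

Boundary: |R(x)|=1, x<0.
x=-1.67: |R|=0.0728
R=−1: 1+2/3x = −1+1/3x ⇒ -1/3x=2 ⇒ x=2/(-1/3)=-6.0000
Confirm numerically:
  x=-5.519: |R|=0.94354 <1
  x=-2.898: |R|=0.47406 <1
  x=-2.578: |R|=0.38652 <1
  x=-6.316: |R|=1.03392 >1
  x=-6.179: |R|=1.01950 >1
Interval (-6.0000, 0).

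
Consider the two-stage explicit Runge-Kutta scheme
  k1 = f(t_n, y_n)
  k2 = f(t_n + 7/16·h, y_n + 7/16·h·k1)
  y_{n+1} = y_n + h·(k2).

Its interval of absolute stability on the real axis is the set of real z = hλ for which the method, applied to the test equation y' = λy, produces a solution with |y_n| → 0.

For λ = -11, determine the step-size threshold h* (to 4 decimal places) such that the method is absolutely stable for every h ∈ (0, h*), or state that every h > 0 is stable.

(-2.2857,0); λ=-11 ⇒ h* = (16/7)/11 = 0.2078.

Test eqn y'=λy, z=hλ:
  k1=λy_n ⇒ h·k1=z·y_n;  k2=λ(1+7/16z)y_n ⇒ h·k2=z(1+7/16z)y_n
  y_{n+1}/y_n = 1 + z(1+7/16z) = 1 + z + 7/16z²
  so R(z) = 1 + z + 7/16z².

Need |R(x)|<1, x<0.
x=-0.57: |R|=0.5721
R=1: x+7/16x²=0 ⇒ x=−16/7=-2.2857; min R=1−1/(4·7/16)=0.4286>−1
Confirm numerically:
  x=-2.128: |R|=0.85317 <1
  x=-1.645: |R|=0.53889 <1
  x=-0.981: |R|=0.44003 <1
  x=-2.833: |R|=1.67833 >1
  x=-2.456: |R|=1.18297 >1
Interval (-2.2857, 0).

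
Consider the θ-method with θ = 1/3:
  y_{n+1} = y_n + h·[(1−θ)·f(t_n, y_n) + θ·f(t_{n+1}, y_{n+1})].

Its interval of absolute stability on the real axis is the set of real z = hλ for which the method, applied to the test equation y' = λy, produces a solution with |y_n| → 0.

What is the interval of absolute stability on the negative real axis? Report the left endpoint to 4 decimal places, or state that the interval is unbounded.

Set f=λy, z=hλ:
  y_{n+1} = y_n + z·[2/3·y_n + 1/3·y_{n+1}] ⇒ (1 − 1/3z)y_{n+1} = (1 + 2/3z)y_n
  R(z) = (1 + 2/3z)/(1 − 1/3z).

Find x<0 with |R(x)|<1.
x=-1.74: |R|=0.1013
R=−1: 1+2/3x = −1+1/3x ⇒ -1/3x=2 ⇒ x=2/(-1/3)=-6.0000
Confirm numerically:
  x=-5.552: |R|=0.94761 <1
  x=-5.385: |R|=0.92665 <1
  x=-4.733: |R|=0.83616 <1
  x=-2.637: |R|=0.40341 <1
  x=-6.337: |R|=1.03609 >1
  x=-6.084: |R|=1.00925 >1
  x=-6.083: |R|=1.00914 >1
So |R|<1 on (-6.0000, 0).

(-6.0000, 0).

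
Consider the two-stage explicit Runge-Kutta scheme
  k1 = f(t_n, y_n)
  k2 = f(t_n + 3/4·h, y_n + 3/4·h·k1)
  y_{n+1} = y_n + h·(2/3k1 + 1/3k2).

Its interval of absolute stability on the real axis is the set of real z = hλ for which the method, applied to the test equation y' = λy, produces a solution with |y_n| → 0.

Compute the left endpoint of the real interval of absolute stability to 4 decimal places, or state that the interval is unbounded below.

With y'=λy (z=hλ):
  k1=λy_n ⇒ h·k1=z·y_n;  k2=λ(1+3/4z)y_n ⇒ h·k2=z(1+3/4z)y_n
  y_{n+1}/y_n = 1 + 2/3z + 1/3z(1+3/4z) = 1 + z + 1/4z²
  Hence R(z) = 1 + z + 1/4z².

Need |R(x)|<1, x<0.
x=-1.69: |R|=0.0240
R=1: x+1/4x²=0 ⇒ x=−4=-4.0000; min R=1−1/(4·1/4)=0.0000>−1
Confirm numerically:
  x=-3.529: |R|=0.58446 <1
  x=-2.976: |R|=0.23814 <1
  x=-1.884: |R|=0.00336 <1
  x=-4.452: |R|=1.50308 >1
  x=-4.196: |R|=1.20560 >1
  x=-4.145: |R|=1.15026 >1
Stable set (-4.0000, 0).

z* = -4.0000.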